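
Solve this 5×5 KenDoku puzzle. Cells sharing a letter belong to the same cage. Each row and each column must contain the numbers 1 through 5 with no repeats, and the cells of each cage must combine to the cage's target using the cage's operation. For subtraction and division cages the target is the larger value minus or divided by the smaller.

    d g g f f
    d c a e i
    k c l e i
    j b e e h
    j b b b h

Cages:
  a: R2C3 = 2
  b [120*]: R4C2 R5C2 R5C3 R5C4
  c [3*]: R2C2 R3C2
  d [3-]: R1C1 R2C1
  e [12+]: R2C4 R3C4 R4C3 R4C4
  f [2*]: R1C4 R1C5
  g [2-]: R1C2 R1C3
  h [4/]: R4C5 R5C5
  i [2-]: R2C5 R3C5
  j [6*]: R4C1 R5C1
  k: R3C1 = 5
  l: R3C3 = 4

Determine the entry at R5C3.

Cage a is a single given cell; hence R2C3 = 2.
Cage k is given, so R3C1 = 5.
Cage l is a single given cell, so R3C3 = 4.
In row 1, 4 can only go at R1C1, so R1C1 = 4.
Column 1 now contains 4, leaving R2C1 = 1.
Row 2 already has 1, leaving R2C2 = 3.
Column 2 already has 3, so R3C2 = 1.
Column 2 already has 1, which forces R1C2 = 5.
Cage g needs two cells with difference 2, leaving R1C3 = 3.
3 is placed in column 3, leaving R5C3 = 5.
Cage e needs sum 12, which forces R3C4 = 2.
Row 3 already has 2, which forces R3C5 = 3.
Column 3 already has 5, which forces R4C3 = 1.
Row 4 already has 1; hence R4C5 = 4.
The 4 cells of cage b must have product 120, so R5C4 = 3.
4 is placed in column 5, which forces R5C5 = 1.
2 is placed in column 4, which forces R1C4 = 1.
Column 5 now contains 1, so R1C5 = 2.
Cage e needs sum 12, which forces R2C4 = 4.
4 is placed in column 5; hence R2C5 = 5.
Cage j needs two cells with product 6, which forces R4C1 = 3.
4 is placed in row 4, leaving R4C2 = 2.
4 is placed in row 4, which forces R4C4 = 5.
3 is placed in row 5, which forces R5C1 = 2.
Cage b needs product 120, leaving R5C2 = 4.
Filled in: 4 5 3 1 2 / 1 3 2 4 5 / 5 1 4 2 3 / 3 2 1 5 4 / 2 4 5 3 1.

5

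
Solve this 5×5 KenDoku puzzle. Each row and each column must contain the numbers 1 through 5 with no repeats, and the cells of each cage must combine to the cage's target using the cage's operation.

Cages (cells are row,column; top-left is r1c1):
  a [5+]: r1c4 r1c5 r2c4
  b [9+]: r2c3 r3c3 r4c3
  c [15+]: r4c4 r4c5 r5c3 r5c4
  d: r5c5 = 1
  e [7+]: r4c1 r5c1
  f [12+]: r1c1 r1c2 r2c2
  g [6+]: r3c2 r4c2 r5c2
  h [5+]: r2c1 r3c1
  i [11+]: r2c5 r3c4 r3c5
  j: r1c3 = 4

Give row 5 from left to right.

5 3 2 4 1

Cage j is a single given cell; hence r1c3 = 4.
D is a freebie; hence r5c5 = 1.
Cage a needs sum 5, leaving r1c4 = 1.
Column 5 now contains 1, leaving r1c5 = 2.
Cage a needs sum 5; hence r2c4 = 2.
The 3 cells of cage f must have sum 12; hence r2c2 = 4.
Row 2 already has 4, so r2c5 = 3.
3 is placed in column 5, leaving r3c5 = 5.
Column 5 now contains 5; hence r4c5 = 4.
Row 2 now contains 3, which forces r2c1 = 1.
1 is placed in row 2, which forces r2c3 = 5.
Cage h's pair has sum 5, leaving r3c1 = 4.
Cage i needs sum 11, leaving r3c4 = 3.
3 is placed in column 4, leaving r4c4 = 5.
Column 4 now contains 5; hence r5c4 = 4.
3 is placed in row 3, so r3c3 = 1.
Cage e needs two cells with sum 7, so r4c1 = 2.
The 3 cells of cage b must have sum 9, so r4c3 = 3.
Cage e's pair has sum 7, so r5c1 = 5.
Cage c has sum 15; hence r5c3 = 2.
Column 1 now contains 5, which forces r1c1 = 3.
Cage f needs sum 12; hence r1c2 = 5.
1 is placed in row 3, so r3c2 = 2.
Row 4 now contains 3; hence r4c2 = 1.
2 is placed in row 5, so r5c2 = 3.
The full grid is 3 5 4 1 2 / 1 4 5 2 3 / 4 2 1 3 5 / 2 1 3 5 4 / 5 3 2 4 1.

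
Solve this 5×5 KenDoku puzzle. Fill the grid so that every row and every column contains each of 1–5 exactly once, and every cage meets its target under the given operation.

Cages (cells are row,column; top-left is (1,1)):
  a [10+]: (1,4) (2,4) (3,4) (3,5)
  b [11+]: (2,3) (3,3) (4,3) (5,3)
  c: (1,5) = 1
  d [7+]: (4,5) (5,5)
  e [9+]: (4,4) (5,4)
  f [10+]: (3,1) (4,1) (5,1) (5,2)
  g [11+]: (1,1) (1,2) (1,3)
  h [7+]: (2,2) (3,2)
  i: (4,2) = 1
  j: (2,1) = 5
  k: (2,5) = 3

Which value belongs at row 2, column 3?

C is a freebie, which forces (1,5) = 1.
Cage j is a single given cell; hence (2,1) = 5.
Cage k is given, leaving (2,5) = 3.
I is a freebie, so (4,2) = 1.
Row 1 needs a 3, and only (1,4) is open for it.
In column 3, 4 can only go at (1,3), so (1,3) = 4.
Row 1 already has 4; hence (1,1) = 2.
Cage g needs sum 11, which forces (1,2) = 5.
Column 2 now contains 5, leaving (3,2) = 3.
Cage h's pair has sum 7, so (2,2) = 4.
Cage f has sum 10; hence (5,2) = 2.
Row 5 now contains 2, which forces (5,5) = 5.
Cage e needs two cells with sum 9, so (4,4) = 5.
Column 5 now contains 5, leaving (4,5) = 2.
5 is placed in row 5, which forces (5,4) = 4.
The 4 cells of cage b must have sum 11, leaving (2,3) = 2.
2 is placed in row 2; hence (2,4) = 1.
Cage b has sum 11, so (3,3) = 5.
Column 4 now contains 1, leaving (3,4) = 2.
Column 5 now contains 2, so (3,5) = 4.
2 is placed in row 4, which forces (4,3) = 3.
The 4 cells of cage b must have sum 11; hence (5,3) = 1.
4 is placed in row 3, leaving (3,1) = 1.
Row 4 already has 3, leaving (4,1) = 4.
Row 5 already has 1, so (5,1) = 3.
The full grid is 2 5 4 3 1 / 5 4 2 1 3 / 1 3 5 2 4 / 4 1 3 5 2 / 3 2 1 4 5.

2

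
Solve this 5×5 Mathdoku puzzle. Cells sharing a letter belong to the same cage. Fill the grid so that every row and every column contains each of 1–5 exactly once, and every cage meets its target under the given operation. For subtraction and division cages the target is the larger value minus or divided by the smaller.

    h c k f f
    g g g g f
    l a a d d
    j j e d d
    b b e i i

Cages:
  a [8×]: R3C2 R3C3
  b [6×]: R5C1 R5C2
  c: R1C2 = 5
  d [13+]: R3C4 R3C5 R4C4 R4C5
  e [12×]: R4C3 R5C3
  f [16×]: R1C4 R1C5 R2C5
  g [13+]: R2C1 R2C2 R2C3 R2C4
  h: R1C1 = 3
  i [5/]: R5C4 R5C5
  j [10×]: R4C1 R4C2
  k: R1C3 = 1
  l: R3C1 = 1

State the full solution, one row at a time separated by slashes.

3 5 1 2 4 / 4 1 5 3 2 / 1 4 2 5 3 / 5 2 3 4 1 / 2 3 4 1 5

H is a freebie, which forces R1C1 = 3.
Cage c is a single given cell; hence R1C2 = 5.
K is a freebie, so R1C3 = 1.
1 is placed in row 1, leaving R1C5 = 4.
4 is placed in column 5, which forces R2C5 = 2.
L is a freebie; hence R3C1 = 1.
Column 2 now contains 5, which forces R4C2 = 2.
Column 1 already has 3; hence R5C1 = 2.
Column 2 now contains 2, leaving R5C2 = 3.
Row 5 now contains 3; hence R5C3 = 4.
Row 1 now contains 4; hence R1C4 = 2.
Column 2 now contains 2, which forces R3C2 = 4.
Column 3 now contains 4; hence R3C3 = 2.
2 is placed in row 4, so R4C1 = 5.
Column 3 now contains 4, so R4C3 = 3.
Row 4 already has 3, leaving R4C5 = 1.
Column 5 now contains 1, so R5C5 = 5.
5 is placed in column 1, which forces R2C1 = 4.
Column 2 now contains 4, which forces R2C2 = 1.
Column 3 already has 3, leaving R2C3 = 5.
Cage g needs sum 13, leaving R2C4 = 3.
Cage d needs sum 13; hence R3C4 = 5.
Column 5 now contains 5, which forces R3C5 = 3.
Row 4 already has 1; hence R4C4 = 4.
Row 5 now contains 5, so R5C4 = 1.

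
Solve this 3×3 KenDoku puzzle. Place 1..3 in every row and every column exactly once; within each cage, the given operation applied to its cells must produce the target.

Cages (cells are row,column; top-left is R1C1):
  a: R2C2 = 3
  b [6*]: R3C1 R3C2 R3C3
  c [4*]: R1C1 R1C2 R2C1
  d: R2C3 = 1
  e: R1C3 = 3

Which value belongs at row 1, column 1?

1

Cage c has product 4, so R1C1 = 1.
Cage c has product 4, leaving R1C2 = 2.
E is a freebie, which forces R1C3 = 3.
The 3 cells of cage c must have product 4; hence R2C1 = 2.
Cage a is a single given cell, which forces R2C2 = 3.
D is a freebie, which forces R2C3 = 1.
Column 1 now contains 2; hence R3C1 = 3.
3 is placed in column 2, leaving R3C2 = 1.
Column 3 already has 1, so R3C3 = 2.
Completed grid: 1 2 3 / 2 3 1 / 3 1 2.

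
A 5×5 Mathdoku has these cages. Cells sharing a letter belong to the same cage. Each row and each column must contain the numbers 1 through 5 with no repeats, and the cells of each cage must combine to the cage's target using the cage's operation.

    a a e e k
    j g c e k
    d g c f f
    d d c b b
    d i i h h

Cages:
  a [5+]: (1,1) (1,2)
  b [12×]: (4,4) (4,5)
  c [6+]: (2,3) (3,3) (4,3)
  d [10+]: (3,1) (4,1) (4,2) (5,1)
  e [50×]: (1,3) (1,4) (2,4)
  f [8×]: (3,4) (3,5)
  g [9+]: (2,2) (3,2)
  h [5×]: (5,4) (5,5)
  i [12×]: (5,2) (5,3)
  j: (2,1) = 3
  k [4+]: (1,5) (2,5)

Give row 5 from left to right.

2 3 4 1 5

The 3 cells of cage e must have product 50; hence (1,3) = 5.
Cage e has product 50; hence (1,4) = 2.
J is a freebie, leaving (2,1) = 3.
The 3 cells of cage e must have product 50; hence (2,4) = 5.
3 is placed in row 2; hence (2,5) = 1.
Column 4 already has 2, so (3,4) = 4.
Row 3 now contains 4, so (3,5) = 2.
Column 4 already has 4, leaving (4,4) = 3.
3 is placed in row 4; hence (4,5) = 4.
Column 4 already has 5, so (5,4) = 1.
Column 5 already has 1, leaving (5,5) = 5.
Column 5 already has 1, which forces (1,5) = 3.
5 is placed in row 2, which forces (2,2) = 4.
Row 2 already has 1, so (2,3) = 2.
Row 3 now contains 4; hence (3,2) = 5.
Cage c needs sum 6, leaving (3,3) = 3.
Cage d has sum 10, leaving (4,2) = 2.
Cage c has sum 6, which forces (4,3) = 1.
Cage d needs sum 10; hence (5,1) = 2.
4 is placed in column 2; hence (5,2) = 3.
3 is placed in column 3; hence (5,3) = 4.
Cage a's pair has sum 5, which forces (1,1) = 4.
4 is placed in column 2, leaving (1,2) = 1.
Row 3 now contains 5, which forces (3,1) = 1.
Row 4 now contains 1; hence (4,1) = 5.
Completed grid: 4 1 5 2 3 / 3 4 2 5 1 / 1 5 3 4 2 / 5 2 1 3 4 / 2 3 4 1 5.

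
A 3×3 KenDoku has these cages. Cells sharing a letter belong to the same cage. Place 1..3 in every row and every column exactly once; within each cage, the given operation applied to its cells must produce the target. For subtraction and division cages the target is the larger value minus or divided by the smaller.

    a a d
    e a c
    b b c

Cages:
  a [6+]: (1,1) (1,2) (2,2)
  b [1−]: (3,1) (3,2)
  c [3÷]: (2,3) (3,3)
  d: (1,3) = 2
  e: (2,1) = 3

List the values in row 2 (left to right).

Cage d is a single given cell, which forces (1,3) = 2.
Cage e is given, which forces (2,1) = 3.
3 is placed in row 2, leaving (2,3) = 1.
Column 3 now contains 1, which forces (3,3) = 3.
3 is placed in column 1, leaving (1,1) = 1.
Cage a needs sum 6, so (1,2) = 3.
1 is placed in row 2, which forces (2,2) = 2.
Column 1 already has 1, so (3,1) = 2.
2 is placed in column 2, leaving (3,2) = 1.
The full grid is 1 3 2 / 3 2 1 / 2 1 3.

3 2 1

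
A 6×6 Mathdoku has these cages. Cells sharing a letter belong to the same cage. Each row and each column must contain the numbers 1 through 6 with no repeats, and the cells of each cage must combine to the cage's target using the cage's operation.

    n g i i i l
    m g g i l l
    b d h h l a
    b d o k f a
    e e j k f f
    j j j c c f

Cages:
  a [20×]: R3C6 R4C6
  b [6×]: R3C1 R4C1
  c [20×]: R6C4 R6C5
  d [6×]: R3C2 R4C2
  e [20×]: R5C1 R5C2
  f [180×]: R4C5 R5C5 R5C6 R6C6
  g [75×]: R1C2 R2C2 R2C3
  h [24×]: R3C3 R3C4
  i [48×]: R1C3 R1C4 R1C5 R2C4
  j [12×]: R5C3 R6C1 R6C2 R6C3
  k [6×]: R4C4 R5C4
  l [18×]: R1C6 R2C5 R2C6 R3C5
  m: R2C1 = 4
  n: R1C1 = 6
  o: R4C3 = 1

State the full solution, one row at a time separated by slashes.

N is a freebie, so R1C1 = 6.
Cage g has product 75, leaving R1C2 = 5.
Cage m is given, so R2C1 = 4.
Cage g needs product 75; hence R2C2 = 3.
The 3 cells of cage g must have product 75, leaving R2C3 = 5.
O is a freebie; hence R4C3 = 1.
Column 1 already has 4; hence R5C1 = 5.
Column 2 already has 5; hence R5C2 = 4.
1 is placed in column 3, which forces R5C3 = 2.
Cage d's pair has product 6, which forces R3C2 = 1.
Row 3 already has 1, leaving R3C5 = 3.
Cage d's pair has product 6, which forces R4C2 = 6.
Row 4 already has 6, which forces R4C4 = 2.
Row 4 now contains 2; hence R4C5 = 5.
5 is placed in row 4, so R4C6 = 4.
Column 2 now contains 1, leaving R6C2 = 2.
Cage j has product 12, so R6C3 = 3.
Column 5 already has 5, leaving R6C5 = 4.
Column 3 now contains 3, leaving R1C3 = 4.
Cage i has product 48, leaving R1C4 = 1.
Cage i has product 48, which forces R1C5 = 2.
Row 1 already has 1, so R1C6 = 3.
Column 4 now contains 2, which forces R2C4 = 6.
Column 5 now contains 2, leaving R2C5 = 1.
Row 2 already has 1; hence R2C6 = 2.
Row 3 now contains 3, which forces R3C1 = 2.
Column 3 already has 4; hence R3C3 = 6.
Column 4 now contains 6, so R3C4 = 4.
4 is placed in column 6; hence R3C6 = 5.
Row 4 now contains 2, leaving R4C1 = 3.
The two cells of cage k must have product 6, which forces R5C4 = 3.
The 4 cells of cage f must have product 180, so R5C5 = 6.
The 4 cells of cage f must have product 180, leaving R5C6 = 1.
Row 6 already has 2, leaving R6C1 = 1.
4 is placed in row 6, so R6C4 = 5.
Cage f needs product 180, leaving R6C6 = 6.

6 5 4 1 2 3 / 4 3 5 6 1 2 / 2 1 6 4 3 5 / 3 6 1 2 5 4 / 5 4 2 3 6 1 / 1 2 3 5 4 6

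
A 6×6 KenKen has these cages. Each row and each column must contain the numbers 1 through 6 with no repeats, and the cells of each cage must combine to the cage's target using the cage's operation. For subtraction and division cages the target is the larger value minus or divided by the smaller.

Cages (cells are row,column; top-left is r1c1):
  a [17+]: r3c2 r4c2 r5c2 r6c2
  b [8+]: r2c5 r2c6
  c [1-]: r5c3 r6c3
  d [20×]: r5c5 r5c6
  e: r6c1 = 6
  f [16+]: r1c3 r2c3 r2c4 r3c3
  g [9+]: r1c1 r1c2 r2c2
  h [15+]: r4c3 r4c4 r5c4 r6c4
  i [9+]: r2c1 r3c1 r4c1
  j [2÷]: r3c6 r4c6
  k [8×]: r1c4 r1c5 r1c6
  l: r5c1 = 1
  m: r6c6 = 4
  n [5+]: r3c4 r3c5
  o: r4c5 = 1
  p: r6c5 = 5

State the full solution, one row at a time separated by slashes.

Cage o is given; hence r4c5 = 1.
Cage l is a single given cell, leaving r5c1 = 1.
E is a freebie, which forces r6c1 = 6.
P is a freebie, so r6c5 = 5.
Cage m is given; hence r6c6 = 4.
5 is placed in column 5, so r5c5 = 4.
Column 6 now contains 4, leaving r5c6 = 5.
Row 6 now contains 4; hence r6c2 = 2.
The 3 cells of cage k must have product 8, which forces r1c4 = 4.
4 is placed in column 5, so r1c5 = 2.
Cage k has product 8, which forces r1c6 = 1.
Column 5 now contains 2, which forces r2c5 = 6.
Row 2 already has 6, which forces r2c6 = 2.
Column 5 now contains 2; hence r3c5 = 3.
Row 3 already has 3, leaving r3c6 = 6.
6 is placed in column 6, so r4c6 = 3.
5 is placed in row 5, leaving r5c2 = 6.
The two cells of cage c must have difference 1; hence r5c3 = 2.
2 is placed in row 5, leaving r5c4 = 3.
Column 4 now contains 3, leaving r6c4 = 1.
Cage f has sum 16, so r1c3 = 6.
Cage i has sum 9, so r2c1 = 3.
Cage g needs sum 9, leaving r2c2 = 1.
1 is placed in row 2, which forces r2c3 = 4.
1 is placed in column 4, so r2c4 = 5.
Column 3 now contains 4, which forces r3c3 = 1.
Row 3 already has 3; hence r3c4 = 2.
Column 3 already has 6, so r4c3 = 5.
Column 4 now contains 5, which forces r4c4 = 6.
Row 6 already has 1; hence r6c3 = 3.
3 is placed in column 1, so r1c1 = 5.
Cage g has sum 9, which forces r1c2 = 3.
2 is placed in row 3; hence r3c1 = 4.
Cage a has sum 17, so r3c2 = 5.
The 3 cells of cage i must have sum 9; hence r4c1 = 2.
Row 4 already has 5, so r4c2 = 4.

5 3 6 4 2 1 / 3 1 4 5 6 2 / 4 5 1 2 3 6 / 2 4 5 6 1 3 / 1 6 2 3 4 5 / 6 2 3 1 5 4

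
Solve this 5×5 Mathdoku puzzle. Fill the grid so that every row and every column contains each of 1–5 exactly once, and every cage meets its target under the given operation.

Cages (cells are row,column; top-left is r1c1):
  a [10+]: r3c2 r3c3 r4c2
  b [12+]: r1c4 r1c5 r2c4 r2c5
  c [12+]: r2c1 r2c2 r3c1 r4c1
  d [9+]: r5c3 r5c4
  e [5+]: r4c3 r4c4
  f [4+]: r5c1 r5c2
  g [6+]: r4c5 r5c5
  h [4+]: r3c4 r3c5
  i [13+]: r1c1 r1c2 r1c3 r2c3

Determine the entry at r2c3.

1

Row 5 needs a 2, and only r5c5 is open for it.
Cage g's pair has sum 6; hence r4c5 = 4.
The 3 cells of cage a must have sum 10, so r4c2 = 1.
Column 2 now contains 1; hence r5c2 = 3.
1 is placed in row 4, leaving r4c1 = 5.
Row 5 already has 3; hence r5c1 = 1.
Column 1 now contains 1, which forces r2c1 = 3.
The 4 cells of cage c must have sum 12, leaving r2c2 = 2.
Cage c needs sum 12, so r3c1 = 2.
Column 1 already has 2, leaving r1c1 = 4.
The 4 cells of cage i must have sum 13, which forces r1c2 = 5.
Cage i has sum 13, which forces r1c3 = 3.
5 is placed in row 1, which forces r1c5 = 1.
The 4 cells of cage i must have sum 13, so r2c3 = 1.
Column 5 now contains 1, so r2c5 = 5.
5 is placed in column 2, so r3c2 = 4.
Row 3 already has 4, leaving r3c3 = 5.
Column 5 now contains 1, which forces r3c5 = 3.
Column 3 already has 3, leaving r4c3 = 2.
Row 4 now contains 2, which forces r4c4 = 3.
Column 3 already has 5; hence r5c3 = 4.
Row 5 already has 4; hence r5c4 = 5.
Row 1 now contains 1; hence r1c4 = 2.
Row 2 now contains 5; hence r2c4 = 4.
Row 3 already has 3; hence r3c4 = 1.
Completed grid: 4 5 3 2 1 / 3 2 1 4 5 / 2 4 5 1 3 / 5 1 2 3 4 / 1 3 4 5 2.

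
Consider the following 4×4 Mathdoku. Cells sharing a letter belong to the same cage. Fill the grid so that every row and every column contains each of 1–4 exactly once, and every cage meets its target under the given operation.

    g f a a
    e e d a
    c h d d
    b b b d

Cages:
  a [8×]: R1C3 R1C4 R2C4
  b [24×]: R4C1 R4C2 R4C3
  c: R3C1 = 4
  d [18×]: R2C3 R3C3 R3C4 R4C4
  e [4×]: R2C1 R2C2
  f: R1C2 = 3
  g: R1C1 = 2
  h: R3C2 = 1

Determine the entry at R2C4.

G is a freebie, leaving R1C1 = 2.
Cage f is given, which forces R1C2 = 3.
C is a freebie; hence R3C1 = 4.
Cage h is a single given cell, leaving R3C2 = 1.
Column 1 already has 4, which forces R4C1 = 3.
Column 1 already has 4; hence R2C1 = 1.
Column 2 already has 1; hence R2C2 = 4.
Cage d needs product 18, which forces R2C3 = 3.
Cage a needs product 8, leaving R2C4 = 2.
Cage d needs product 18; hence R3C3 = 2.
Cage d has product 18; hence R3C4 = 3.
4 is placed in column 2; hence R4C2 = 2.
Column 3 now contains 2; hence R4C3 = 4.
Cage d needs product 18, which forces R4C4 = 1.
Column 3 already has 4, which forces R1C3 = 1.
1 is placed in column 4, so R1C4 = 4.
Filled in: 2 3 1 4 / 1 4 3 2 / 4 1 2 3 / 3 2 4 1.

2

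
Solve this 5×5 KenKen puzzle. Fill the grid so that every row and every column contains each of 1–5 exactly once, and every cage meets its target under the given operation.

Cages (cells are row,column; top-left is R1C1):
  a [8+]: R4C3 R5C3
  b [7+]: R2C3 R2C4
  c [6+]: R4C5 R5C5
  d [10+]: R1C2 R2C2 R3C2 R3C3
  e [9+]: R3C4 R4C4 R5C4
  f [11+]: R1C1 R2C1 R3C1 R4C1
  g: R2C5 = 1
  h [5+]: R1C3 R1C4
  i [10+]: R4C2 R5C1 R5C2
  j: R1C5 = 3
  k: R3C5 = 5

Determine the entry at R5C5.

2

J is a freebie; hence R1C5 = 3.
Cage g is a single given cell, so R2C5 = 1.
Cage k is given, which forces R3C5 = 5.
Column 1 needs a 4, and only R5C1 is open for it.
Cage c needs two cells with sum 6, leaving R4C5 = 4.
4 is placed in row 5, which forces R5C5 = 2.
The pair R4C2/R5C2 in column 2 holds {1, 5}, so R1C2 = 2.
The 4 cells of cage d must have sum 10, so R3C3 = 1.
Row 1 now contains 2, which forces R1C1 = 5.
Column 3 now contains 1, leaving R1C3 = 4.
Cage h needs two cells with sum 5, so R1C4 = 1.
4 is placed in column 3, leaving R2C3 = 2.
Cage f has sum 11, so R4C1 = 1.
Row 4 now contains 1, which forces R4C2 = 5.
Row 4 now contains 5, leaving R4C3 = 3.
Row 4 now contains 5; hence R4C4 = 2.
Column 2 now contains 5, so R5C2 = 1.
Column 3 already has 3, so R5C3 = 5.
Row 5 now contains 5, so R5C4 = 3.
2 is placed in row 2, so R2C1 = 3.
Row 2 now contains 3, which forces R2C2 = 4.
3 is placed in column 4, so R2C4 = 5.
The 4 cells of cage f must have sum 11, leaving R3C1 = 2.
4 is placed in column 2, which forces R3C2 = 3.
3 is placed in column 4; hence R3C4 = 4.
Filled in: 5 2 4 1 3 / 3 4 2 5 1 / 2 3 1 4 5 / 1 5 3 2 4 / 4 1 5 3 2.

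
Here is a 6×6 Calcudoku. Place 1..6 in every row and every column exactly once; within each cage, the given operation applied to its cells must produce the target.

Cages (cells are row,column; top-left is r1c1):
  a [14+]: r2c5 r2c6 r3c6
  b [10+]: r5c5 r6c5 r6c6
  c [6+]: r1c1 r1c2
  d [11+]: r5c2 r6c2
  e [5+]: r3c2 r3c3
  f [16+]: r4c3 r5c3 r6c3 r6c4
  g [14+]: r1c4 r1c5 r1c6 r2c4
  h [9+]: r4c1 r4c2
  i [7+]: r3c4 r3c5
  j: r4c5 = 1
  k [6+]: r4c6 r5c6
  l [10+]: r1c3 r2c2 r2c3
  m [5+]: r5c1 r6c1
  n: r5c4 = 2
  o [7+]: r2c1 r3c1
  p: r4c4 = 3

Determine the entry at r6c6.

P is a freebie, so r4c4 = 3.
Cage j is a single given cell, so r4c5 = 1.
Cage n is a single given cell, leaving r5c4 = 2.
Row 4 needs a 6, and only r4c3 is open for it.
The only place for 2 in row 4 is r4c6.
Cage k needs two cells with sum 6, which forces r5c6 = 4.
Cage h needs two cells with sum 9; hence r4c1 = 5.
{5, 6} are confined to r5c2 and r6c2 in column 2; hence r4c2 = 4.
Cage c's pair has sum 6; hence r1c1 = 4.
Cage c's pair has sum 6; hence r1c2 = 2.
Column 1 now contains 4, leaving r6c1 = 2.
Cage m needs two cells with sum 5, so r5c1 = 3.
The 3 cells of cage b must have sum 10, which forces r6c6 = 1.
The 4 cells of cage g must have sum 14, which forces r1c4 = 1.
The 4 cells of cage f must have sum 16, which forces r5c3 = 1.
In row 2, 2 can only go at r2c3, so r2c3 = 2.
Cage l needs sum 10, so r1c3 = 5.
Cage l needs sum 10, leaving r2c2 = 3.
Cage e needs two cells with sum 5, so r3c2 = 1.
Column 3 now contains 2, which forces r3c3 = 4.
Row 3 already has 4; hence r3c4 = 5.
4 is placed in column 3, leaving r6c3 = 3.
Row 6 already has 3, so r6c5 = 4.
Cage o's pair has sum 7, so r2c1 = 1.
Column 4 already has 5; hence r2c4 = 4.
Row 3 already has 1, leaving r3c1 = 6.
Cage i's pair has sum 7; hence r3c5 = 2.
The 3 cells of cage a must have sum 14, so r3c6 = 3.
The 3 cells of cage b must have sum 10, so r5c5 = 5.
4 is placed in row 6, so r6c4 = 6.
Cage g has sum 14; hence r1c5 = 3.
Column 6 already has 3; hence r1c6 = 6.
5 is placed in column 5; hence r2c5 = 6.
The 3 cells of cage a must have sum 14, which forces r2c6 = 5.
Row 5 already has 5; hence r5c2 = 6.
6 is placed in row 6, so r6c2 = 5.
The full grid is 4 2 5 1 3 6 / 1 3 2 4 6 5 / 6 1 4 5 2 3 / 5 4 6 3 1 2 / 3 6 1 2 5 4 / 2 5 3 6 4 1.

1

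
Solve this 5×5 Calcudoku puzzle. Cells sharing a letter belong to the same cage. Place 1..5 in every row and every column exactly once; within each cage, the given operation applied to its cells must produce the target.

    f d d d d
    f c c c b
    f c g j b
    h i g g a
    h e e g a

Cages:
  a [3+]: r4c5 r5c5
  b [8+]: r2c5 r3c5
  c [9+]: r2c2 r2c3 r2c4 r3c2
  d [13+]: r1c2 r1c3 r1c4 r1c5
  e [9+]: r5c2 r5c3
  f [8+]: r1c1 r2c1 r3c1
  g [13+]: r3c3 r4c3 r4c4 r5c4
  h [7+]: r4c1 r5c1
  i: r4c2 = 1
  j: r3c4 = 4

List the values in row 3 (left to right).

1 2 3 4 5

Cage j is a single given cell; hence r3c4 = 4.
Cage i is given; hence r4c2 = 1.
1 is placed in row 4; hence r4c5 = 2.
2 is placed in column 5, so r5c5 = 1.
In row 1, 2 can only go at r1c1, so r1c1 = 2.
Row 2 needs a 4, and only r2c2 is open for it.
The 4 cells of cage c must have sum 9; hence r3c2 = 2.
4 is placed in column 2, so r5c2 = 5.
Cage e needs two cells with sum 9, leaving r5c3 = 4.
Column 2 already has 5, which forces r1c2 = 3.
Cage d needs sum 13, leaving r1c5 = 4.
Cage g has sum 13; hence r3c3 = 3.
Row 3 already has 3, leaving r3c5 = 5.
Cage h's pair has sum 7; hence r4c1 = 4.
The 4 cells of cage g must have sum 13, leaving r4c3 = 5.
Cage g has sum 13, which forces r4c4 = 3.
Row 5 now contains 4, so r5c1 = 3.
Cage g needs sum 13; hence r5c4 = 2.
5 is placed in column 3, leaving r1c3 = 1.
The 4 cells of cage d must have sum 13, so r1c4 = 5.
The 3 cells of cage f must have sum 8, so r2c1 = 5.
Cage c has sum 9, so r2c3 = 2.
2 is placed in column 4, which forces r2c4 = 1.
Column 5 already has 5, so r2c5 = 3.
Row 3 already has 5, leaving r3c1 = 1.
Completed grid: 2 3 1 5 4 / 5 4 2 1 3 / 1 2 3 4 5 / 4 1 5 3 2 / 3 5 4 2 1.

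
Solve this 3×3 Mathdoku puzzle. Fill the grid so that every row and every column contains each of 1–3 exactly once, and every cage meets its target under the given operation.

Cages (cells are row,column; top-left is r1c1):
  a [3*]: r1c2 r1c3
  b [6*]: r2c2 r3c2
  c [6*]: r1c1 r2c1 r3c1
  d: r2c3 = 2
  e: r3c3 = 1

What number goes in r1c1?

D is a freebie, so r2c3 = 2.
Cage e is a single given cell, leaving r3c3 = 1.
Cage a needs two cells with product 3, so r1c2 = 1.
Column 3 already has 1, which forces r1c3 = 3.
2 is placed in row 2, so r2c2 = 3.
Cage b needs two cells with product 6, which forces r3c2 = 2.
Row 1 already has 3, leaving r1c1 = 2.
Row 2 already has 3; hence r2c1 = 1.
2 is placed in row 3, which forces r3c1 = 3.
Filled in: 2 1 3 / 1 3 2 / 3 2 1.

2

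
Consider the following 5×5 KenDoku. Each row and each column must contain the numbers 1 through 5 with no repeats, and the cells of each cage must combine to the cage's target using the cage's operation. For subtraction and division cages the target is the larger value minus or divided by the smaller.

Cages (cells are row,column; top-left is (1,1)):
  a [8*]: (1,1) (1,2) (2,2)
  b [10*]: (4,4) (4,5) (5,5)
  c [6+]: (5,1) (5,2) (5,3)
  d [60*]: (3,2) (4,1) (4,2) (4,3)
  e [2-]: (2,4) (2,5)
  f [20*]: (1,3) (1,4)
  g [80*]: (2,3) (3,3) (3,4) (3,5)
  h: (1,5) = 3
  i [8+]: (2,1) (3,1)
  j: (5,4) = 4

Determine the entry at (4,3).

Cage h is a single given cell, which forces (1,5) = 3.
Cage j is a single given cell, leaving (5,4) = 4.
Cage f needs two cells with product 20, which forces (1,3) = 4.
Column 4 already has 4, so (1,4) = 5.
Column 3 now contains 4, leaving (2,3) = 2.
Row 2 already has 2, leaving (2,4) = 3.
Row 2 now contains 3, leaving (2,1) = 5.
Cage a has product 8, leaving (2,2) = 4.
Row 2 now contains 5, so (2,5) = 1.
Cage i needs two cells with sum 8, so (3,1) = 3.
Cage g has product 80; hence (3,3) = 5.
Cage g has product 80, leaving (3,4) = 2.
Cage g needs product 80, leaving (3,5) = 4.
Column 4 now contains 2, which forces (4,4) = 1.
2 is placed in row 3, leaving (3,2) = 1.
Cage d has product 60, so (4,1) = 4.
The 4 cells of cage d must have product 60, which forces (4,2) = 5.
Row 4 now contains 1, which forces (4,3) = 3.
Row 4 already has 5; hence (4,5) = 2.
3 is placed in column 3, so (5,3) = 1.
2 is placed in column 5, leaving (5,5) = 5.
Cage a has product 8, leaving (1,1) = 1.
Column 2 already has 1, leaving (1,2) = 2.
Row 5 already has 1, so (5,1) = 2.
The 3 cells of cage c must have sum 6, which forces (5,2) = 3.
The full grid is 1 2 4 5 3 / 5 4 2 3 1 / 3 1 5 2 4 / 4 5 3 1 2 / 2 3 1 4 5.

3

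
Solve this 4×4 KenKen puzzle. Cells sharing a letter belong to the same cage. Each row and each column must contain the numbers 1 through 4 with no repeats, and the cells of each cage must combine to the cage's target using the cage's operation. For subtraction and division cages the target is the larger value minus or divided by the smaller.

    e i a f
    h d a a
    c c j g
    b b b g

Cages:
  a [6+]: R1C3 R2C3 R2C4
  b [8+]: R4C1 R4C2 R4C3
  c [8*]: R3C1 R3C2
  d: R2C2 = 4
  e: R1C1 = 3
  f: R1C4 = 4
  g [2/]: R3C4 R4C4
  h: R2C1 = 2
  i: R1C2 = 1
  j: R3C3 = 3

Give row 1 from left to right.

E is a freebie, so R1C1 = 3.
Cage i is a single given cell, leaving R1C2 = 1.
1 is placed in row 1; hence R1C3 = 2.
F is a freebie; hence R1C4 = 4.
Cage h is given, leaving R2C1 = 2.
Cage d is a single given cell; hence R2C2 = 4.
Column 1 now contains 2, leaving R3C1 = 4.
Column 2 now contains 4, so R3C2 = 2.
J is a freebie; hence R3C3 = 3.
Row 3 already has 2; hence R3C4 = 1.
4 is placed in column 1, so R4C1 = 1.
Column 2 now contains 4; hence R4C2 = 3.
Row 4 already has 1; hence R4C3 = 4.
1 is placed in column 4, which forces R4C4 = 2.
Column 3 now contains 3, leaving R2C3 = 1.
1 is placed in column 4; hence R2C4 = 3.
The full grid is 3 1 2 4 / 2 4 1 3 / 4 2 3 1 / 1 3 4 2.

3 1 2 4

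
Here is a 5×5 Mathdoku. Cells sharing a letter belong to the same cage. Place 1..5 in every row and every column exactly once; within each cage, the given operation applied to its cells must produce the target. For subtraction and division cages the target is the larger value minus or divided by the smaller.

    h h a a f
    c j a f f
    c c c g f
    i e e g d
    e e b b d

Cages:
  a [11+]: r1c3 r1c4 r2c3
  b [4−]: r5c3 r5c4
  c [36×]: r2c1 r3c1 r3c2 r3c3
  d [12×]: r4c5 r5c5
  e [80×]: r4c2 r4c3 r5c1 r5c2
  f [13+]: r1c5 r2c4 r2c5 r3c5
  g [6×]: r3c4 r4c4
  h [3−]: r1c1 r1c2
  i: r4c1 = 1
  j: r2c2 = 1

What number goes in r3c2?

3

Cage c needs product 36, so r2c1 = 3.
Cage j is a single given cell, which forces r2c2 = 1.
Cage i is given, leaving r4c1 = 1.
Column 1 already has 1, so r3c1 = 4.
Cage c has product 36, which forces r3c2 = 3.
Cage c has product 36, leaving r3c3 = 1.
Row 3 already has 3, so r3c4 = 2.
Row 3 now contains 2, which forces r3c5 = 5.
Column 4 already has 2, so r4c4 = 3.
Row 4 now contains 3, which forces r4c5 = 4.
1 is placed in column 3, so r5c3 = 5.
Row 5 now contains 5; hence r5c4 = 1.
Column 5 already has 4, which forces r5c5 = 3.
Cage f has sum 13; hence r1c5 = 1.
The 4 cells of cage f must have sum 13, which forces r2c4 = 5.
Column 5 already has 4, so r2c5 = 2.
Cage e has product 80, leaving r4c2 = 5.
Column 3 already has 5; hence r4c3 = 2.
Row 5 now contains 5, leaving r5c1 = 2.
The 4 cells of cage e must have product 80, so r5c2 = 4.
Column 1 now contains 2, so r1c1 = 5.
5 is placed in column 2, so r1c2 = 2.
Cage a has sum 11; hence r1c3 = 3.
5 is placed in column 4; hence r1c4 = 4.
Row 2 already has 2, so r2c3 = 4.
Completed grid: 5 2 3 4 1 / 3 1 4 5 2 / 4 3 1 2 5 / 1 5 2 3 4 / 2 4 5 1 3.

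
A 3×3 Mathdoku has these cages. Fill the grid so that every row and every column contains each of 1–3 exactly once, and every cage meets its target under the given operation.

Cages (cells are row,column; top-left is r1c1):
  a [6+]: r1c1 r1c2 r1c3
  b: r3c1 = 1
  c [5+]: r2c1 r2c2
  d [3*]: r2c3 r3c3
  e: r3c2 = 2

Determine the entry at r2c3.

Cage b is given, which forces r3c1 = 1.
Cage e is given; hence r3c2 = 2.
Row 3 now contains 1, leaving r3c3 = 3.
Cage c's pair has sum 5, which forces r2c1 = 2.
Column 2 now contains 2, so r2c2 = 3.
Column 3 already has 3, leaving r2c3 = 1.
Column 1 already has 2, so r1c1 = 3.
Column 2 already has 3; hence r1c2 = 1.
1 is placed in column 3, leaving r1c3 = 2.
Filled in: 3 1 2 / 2 3 1 / 1 2 3.

1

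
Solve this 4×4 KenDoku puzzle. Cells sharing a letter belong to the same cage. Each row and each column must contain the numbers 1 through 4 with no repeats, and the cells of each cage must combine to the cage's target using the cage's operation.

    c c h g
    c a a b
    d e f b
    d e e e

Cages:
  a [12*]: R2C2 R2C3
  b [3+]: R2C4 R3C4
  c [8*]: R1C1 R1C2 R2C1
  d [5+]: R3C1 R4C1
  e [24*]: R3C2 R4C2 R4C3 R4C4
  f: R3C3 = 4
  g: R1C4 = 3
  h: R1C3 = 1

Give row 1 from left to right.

Cage h is a single given cell, which forces R1C3 = 1.
G is a freebie, so R1C4 = 3.
Cage f is given; hence R3C3 = 4.
Cage c needs product 8, which forces R2C1 = 1.
Cage a needs two cells with product 12, which forces R2C2 = 4.
Column 3 already has 4, which forces R2C3 = 3.
Row 2 already has 1; hence R2C4 = 2.
2 is placed in column 4, so R3C4 = 1.
Column 3 now contains 3, so R4C3 = 2.
1 is placed in column 4, so R4C4 = 4.
Cage c needs product 8, which forces R1C1 = 4.
Column 2 now contains 4; hence R1C2 = 2.
Cage d needs two cells with sum 5; hence R3C1 = 2.
Cage e has product 24, so R3C2 = 3.
4 is placed in row 4, so R4C1 = 3.
Cage e needs product 24; hence R4C2 = 1.
The full grid is 4 2 1 3 / 1 4 3 2 / 2 3 4 1 / 3 1 2 4.

4 2 1 3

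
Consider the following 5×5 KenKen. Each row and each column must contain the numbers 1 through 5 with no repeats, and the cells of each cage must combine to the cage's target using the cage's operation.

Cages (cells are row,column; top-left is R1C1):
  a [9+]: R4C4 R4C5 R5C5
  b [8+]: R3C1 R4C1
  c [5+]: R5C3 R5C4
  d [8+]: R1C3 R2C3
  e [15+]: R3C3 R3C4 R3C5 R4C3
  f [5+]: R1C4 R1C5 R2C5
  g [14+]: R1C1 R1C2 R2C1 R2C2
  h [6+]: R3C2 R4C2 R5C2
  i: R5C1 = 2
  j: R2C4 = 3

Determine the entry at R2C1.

1

J is a freebie, which forces R2C4 = 3.
I is a freebie, which forces R5C1 = 2.
The two cells of cage d must have sum 8, which forces R1C3 = 3.
Row 1 now contains 3, so R1C5 = 1.
Row 2 already has 3, so R2C3 = 5.
Column 5 already has 1, leaving R2C5 = 2.
Column 3 now contains 5, which forces R4C3 = 4.
Column 3 now contains 4, which forces R5C3 = 1.
Row 5 now contains 1, leaving R5C4 = 4.
Row 1 now contains 1, which forces R1C4 = 2.
Column 3 now contains 1; hence R3C3 = 2.
Cage e has sum 15, so R3C4 = 5.
Cage e has sum 15, leaving R3C5 = 4.
Cage a needs sum 9, so R4C4 = 1.
Row 5 now contains 1, leaving R5C2 = 3.
Row 5 already has 3, leaving R5C5 = 5.
Row 3 now contains 5, which forces R3C1 = 3.
2 is placed in row 3, so R3C2 = 1.
Cage b needs two cells with sum 8, so R4C1 = 5.
1 is placed in row 4, so R4C2 = 2.
Column 5 now contains 5; hence R4C5 = 3.
5 is placed in column 1, so R1C1 = 4.
Cage g has sum 14, leaving R1C2 = 5.
Cage g needs sum 14, leaving R2C1 = 1.
1 is placed in column 2, which forces R2C2 = 4.
Filled in: 4 5 3 2 1 / 1 4 5 3 2 / 3 1 2 5 4 / 5 2 4 1 3 / 2 3 1 4 5.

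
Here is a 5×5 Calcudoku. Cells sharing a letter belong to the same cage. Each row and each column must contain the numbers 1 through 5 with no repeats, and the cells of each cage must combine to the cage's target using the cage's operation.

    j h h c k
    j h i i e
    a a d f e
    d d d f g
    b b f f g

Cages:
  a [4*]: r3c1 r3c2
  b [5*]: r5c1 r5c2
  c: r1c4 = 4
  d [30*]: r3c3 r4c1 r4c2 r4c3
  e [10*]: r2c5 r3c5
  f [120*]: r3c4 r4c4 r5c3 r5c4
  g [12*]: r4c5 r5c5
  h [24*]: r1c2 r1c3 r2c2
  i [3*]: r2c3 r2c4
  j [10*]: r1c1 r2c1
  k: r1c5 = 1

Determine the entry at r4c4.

C is a freebie, leaving r1c4 = 4.
Cage k is given, leaving r1c5 = 1.
The 3 cells of cage h must have product 24, leaving r2c2 = 4.
Column 2 now contains 4, so r3c2 = 1.
1 is placed in column 2; hence r5c2 = 5.
The 4 cells of cage f must have product 120; hence r5c3 = 4.
4 is placed in row 5, which forces r5c5 = 3.
1 is placed in row 3, which forces r3c1 = 4.
Column 5 already has 3, leaving r4c5 = 4.
Row 5 now contains 5; hence r5c1 = 1.
Row 5 now contains 3; hence r5c4 = 2.
The 4 cells of cage d must have product 30, leaving r4c3 = 1.
1 is placed in column 3; hence r2c3 = 3.
Cage i's pair has product 3; hence r2c4 = 1.
The 3 cells of cage h must have product 24; hence r1c2 = 3.
3 is placed in column 3, which forces r1c3 = 2.
Column 3 now contains 2, which forces r3c3 = 5.
5 is placed in row 3, leaving r3c4 = 3.
5 is placed in row 3, leaving r3c5 = 2.
Column 2 already has 3; hence r4c2 = 2.
3 is placed in column 4, which forces r4c4 = 5.
Row 1 now contains 2, which forces r1c1 = 5.
Cage j needs two cells with product 10, so r2c1 = 2.
2 is placed in column 5; hence r2c5 = 5.
Row 4 already has 5, so r4c1 = 3.
Filled in: 5 3 2 4 1 / 2 4 3 1 5 / 4 1 5 3 2 / 3 2 1 5 4 / 1 5 4 2 3.

5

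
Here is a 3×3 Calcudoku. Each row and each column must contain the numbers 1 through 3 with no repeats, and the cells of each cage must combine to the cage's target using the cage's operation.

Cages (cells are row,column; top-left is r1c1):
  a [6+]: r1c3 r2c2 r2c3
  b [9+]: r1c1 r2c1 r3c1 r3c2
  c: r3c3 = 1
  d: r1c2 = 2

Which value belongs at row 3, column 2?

3

Cage d is a single given cell; hence r1c2 = 2.
The 4 cells of cage b must have sum 9, which forces r3c2 = 3.
Cage c is given, leaving r3c3 = 1.
1 is placed in column 3, which forces r1c3 = 3.
3 is placed in column 2; hence r2c2 = 1.
Cage a has sum 6, leaving r2c3 = 2.
Row 3 already has 1, leaving r3c1 = 2.
Row 1 now contains 3, which forces r1c1 = 1.
Row 2 now contains 1; hence r2c1 = 3.
The full grid is 1 2 3 / 3 1 2 / 2 3 1.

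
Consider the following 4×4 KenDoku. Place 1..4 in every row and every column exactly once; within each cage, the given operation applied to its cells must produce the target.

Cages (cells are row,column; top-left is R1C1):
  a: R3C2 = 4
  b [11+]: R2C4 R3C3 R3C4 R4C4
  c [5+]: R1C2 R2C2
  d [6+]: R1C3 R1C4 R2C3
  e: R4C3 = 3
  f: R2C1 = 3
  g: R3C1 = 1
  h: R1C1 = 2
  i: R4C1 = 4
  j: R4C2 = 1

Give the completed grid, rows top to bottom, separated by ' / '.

Cage h is given, so R1C1 = 2.
F is a freebie, leaving R2C1 = 3.
Cage g is given, which forces R3C1 = 1.
A is a freebie, which forces R3C2 = 4.
I is a freebie; hence R4C1 = 4.
J is a freebie, leaving R4C2 = 1.
Cage e is given, leaving R4C3 = 3.
Row 4 already has 3, which forces R4C4 = 2.
Column 2 already has 1, so R1C2 = 3.
Row 1 already has 3, so R1C4 = 1.
Column 2 already has 1, so R2C2 = 2.
Row 2 now contains 2, so R2C3 = 1.
Cage b has sum 11, which forces R2C4 = 4.
3 is placed in column 3, leaving R3C3 = 2.
2 is placed in column 4, so R3C4 = 3.
1 is placed in row 1, so R1C3 = 4.

2 3 4 1 / 3 2 1 4 / 1 4 2 3 / 4 1 3 2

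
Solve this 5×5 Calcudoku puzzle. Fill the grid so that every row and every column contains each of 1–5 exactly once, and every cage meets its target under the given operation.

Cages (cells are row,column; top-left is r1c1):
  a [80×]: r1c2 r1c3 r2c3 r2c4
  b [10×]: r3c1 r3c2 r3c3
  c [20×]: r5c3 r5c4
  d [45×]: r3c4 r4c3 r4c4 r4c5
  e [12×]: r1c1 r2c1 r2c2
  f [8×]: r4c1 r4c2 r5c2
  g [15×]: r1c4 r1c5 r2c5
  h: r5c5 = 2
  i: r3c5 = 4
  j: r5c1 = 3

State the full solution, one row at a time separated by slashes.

4 5 2 1 3 / 1 3 4 2 5 / 5 2 1 3 4 / 2 4 3 5 1 / 3 1 5 4 2

Cage d has product 45; hence r3c4 = 3.
Cage i is given; hence r3c5 = 4.
Cage j is given; hence r5c1 = 3.
H is a freebie; hence r5c5 = 2.
Cage e needs product 12, leaving r2c2 = 3.
Cage g needs product 15, so r1c5 = 3.
The 4 cells of cage d must have product 45, so r4c3 = 3.
Row 5 needs a 1, and only r5c2 is open for it.
Column 1 needs a 5, and only r3c1 is open for it.
5 is placed in row 3; hence r3c2 = 2.
The 3 cells of cage b must have product 10, which forces r3c3 = 1.
Column 2 now contains 2, so r4c2 = 4.
Column 2 now contains 4, so r1c2 = 5.
Cage a needs product 80, which forces r1c3 = 2.
Row 1 now contains 5, which forces r1c4 = 1.
The 4 cells of cage a must have product 80, leaving r2c3 = 4.
Cage a has product 80, which forces r2c4 = 2.
Row 4 now contains 4, so r4c1 = 2.
1 is placed in column 4, which forces r4c4 = 5.
5 is placed in row 4, leaving r4c5 = 1.
Column 3 already has 4; hence r5c3 = 5.
Column 4 already has 5, which forces r5c4 = 4.
Row 1 now contains 1, leaving r1c1 = 4.
4 is placed in row 2, which forces r2c1 = 1.
Column 5 already has 1, so r2c5 = 5.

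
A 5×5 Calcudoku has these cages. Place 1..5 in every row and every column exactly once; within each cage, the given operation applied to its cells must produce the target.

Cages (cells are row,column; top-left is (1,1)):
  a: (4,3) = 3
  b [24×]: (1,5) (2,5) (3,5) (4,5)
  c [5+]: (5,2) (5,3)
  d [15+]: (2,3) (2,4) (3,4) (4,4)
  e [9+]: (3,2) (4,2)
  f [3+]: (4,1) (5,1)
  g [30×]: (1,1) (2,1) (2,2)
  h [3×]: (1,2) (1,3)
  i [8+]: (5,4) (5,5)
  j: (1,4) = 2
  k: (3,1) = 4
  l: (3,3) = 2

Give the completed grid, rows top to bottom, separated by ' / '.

5 3 1 2 4 / 3 2 5 4 1 / 4 5 2 1 3 / 1 4 3 5 2 / 2 1 4 3 5

J is a freebie, leaving (1,4) = 2.
Cage k is given, which forces (3,1) = 4.
Row 3 already has 4, which forces (3,2) = 5.
L is a freebie, which forces (3,3) = 2.
5 is placed in column 2, which forces (4,2) = 4.
Cage a is given, so (4,3) = 3.
Cage h's pair has product 3, leaving (1,2) = 3.
Column 3 already has 3, which forces (1,3) = 1.
1 is placed in row 1, so (1,5) = 4.
3 is placed in column 2; hence (2,2) = 2.
Cage d needs sum 15, so (2,3) = 5.
Cage d needs sum 15; hence (2,4) = 4.
Cage d needs sum 15, so (3,4) = 1.
Row 3 now contains 1; hence (3,5) = 3.
Cage d has sum 15, leaving (4,4) = 5.
The two cells of cage c must have sum 5, so (5,2) = 1.
Cage c needs two cells with sum 5, leaving (5,3) = 4.
Column 4 now contains 5, so (5,4) = 3.
3 is placed in column 5; hence (5,5) = 5.
Row 1 already has 3; hence (1,1) = 5.
Row 2 now contains 5, so (2,1) = 3.
3 is placed in column 5; hence (2,5) = 1.
The two cells of cage f must have sum 3, leaving (4,1) = 1.
The 4 cells of cage b must have product 24; hence (4,5) = 2.
1 is placed in row 5; hence (5,1) = 2.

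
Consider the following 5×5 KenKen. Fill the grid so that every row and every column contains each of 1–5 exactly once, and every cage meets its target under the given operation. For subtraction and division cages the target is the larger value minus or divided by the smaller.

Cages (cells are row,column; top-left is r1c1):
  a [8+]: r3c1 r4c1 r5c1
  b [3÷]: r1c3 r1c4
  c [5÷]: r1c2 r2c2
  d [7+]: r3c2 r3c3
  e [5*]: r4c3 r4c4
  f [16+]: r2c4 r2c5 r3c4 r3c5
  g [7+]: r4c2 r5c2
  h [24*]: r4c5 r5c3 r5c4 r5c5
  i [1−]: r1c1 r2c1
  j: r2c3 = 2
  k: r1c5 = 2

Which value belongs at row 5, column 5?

K is a freebie, which forces r1c5 = 2.
Cage j is given, leaving r2c3 = 2.
The 4 cells of cage h must have product 24; hence r5c4 = 2.
In row 1, 4 can only go at r1c1, so r1c1 = 4.
Row 1 needs a 5, and only r1c2 is open for it.
Column 2 now contains 5; hence r2c2 = 1.
Row 3 needs a 1, and only r3c1 is open for it.
Cage a needs sum 8; hence r4c1 = 2.
Column 1 already has 1, leaving r5c1 = 5.
Column 1 already has 5, so r2c1 = 3.
In row 3, 2 can only go at r3c2, so r3c2 = 2.
Cage d needs two cells with sum 7, which forces r3c3 = 5.
Column 3 already has 5, leaving r4c3 = 1.
Row 4 already has 1, so r4c4 = 5.
Column 3 already has 1, leaving r1c3 = 3.
The two cells of cage b must have quotient 3, which forces r1c4 = 1.
Column 4 now contains 5, so r2c4 = 4.
Cage f has sum 16, leaving r2c5 = 5.
The 4 cells of cage f must have sum 16, so r3c4 = 3.
Cage f needs sum 16, leaving r3c5 = 4.
4 is placed in column 5, which forces r4c5 = 3.
Column 3 already has 3, so r5c3 = 4.
Cage h has product 24; hence r5c5 = 1.
Row 4 already has 3, which forces r4c2 = 4.
4 is placed in row 5, leaving r5c2 = 3.
Filled in: 4 5 3 1 2 / 3 1 2 4 5 / 1 2 5 3 4 / 2 4 1 5 3 / 5 3 4 2 1.

1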